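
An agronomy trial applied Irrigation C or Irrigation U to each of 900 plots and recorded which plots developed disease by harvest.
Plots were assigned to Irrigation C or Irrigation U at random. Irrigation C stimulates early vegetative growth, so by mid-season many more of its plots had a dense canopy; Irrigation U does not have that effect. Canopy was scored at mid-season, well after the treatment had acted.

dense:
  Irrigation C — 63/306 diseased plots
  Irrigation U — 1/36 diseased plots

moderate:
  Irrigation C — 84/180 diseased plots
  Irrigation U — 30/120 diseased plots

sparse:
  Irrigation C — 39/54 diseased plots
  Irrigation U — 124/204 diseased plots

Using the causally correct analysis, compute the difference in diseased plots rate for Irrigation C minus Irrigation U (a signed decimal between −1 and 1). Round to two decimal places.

-0.09

Because the irrigation influences mid-season canopy, mid-season canopy is a post-treatment mediator, not a confounder. Stratifying on it would bias the estimate; the causal effect is the crude pooled difference.
The causal difference is the pooled difference: 0.344 − 0.431 = -0.086.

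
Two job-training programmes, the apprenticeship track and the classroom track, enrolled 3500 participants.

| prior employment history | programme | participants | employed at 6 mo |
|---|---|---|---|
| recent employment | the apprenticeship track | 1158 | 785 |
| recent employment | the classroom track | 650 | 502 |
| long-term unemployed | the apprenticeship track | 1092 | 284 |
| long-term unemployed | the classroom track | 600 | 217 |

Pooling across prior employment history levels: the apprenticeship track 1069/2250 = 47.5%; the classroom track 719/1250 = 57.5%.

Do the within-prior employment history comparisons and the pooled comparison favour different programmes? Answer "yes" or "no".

no

Within each prior employment history level (recent employment 67.8% vs 77.2%; long-term unemployed 26.0% vs 36.2%), the classroom track has the higher rate every time. Pooled: 47.5% vs 57.5% — the classroom track has the higher rate overall. They agree.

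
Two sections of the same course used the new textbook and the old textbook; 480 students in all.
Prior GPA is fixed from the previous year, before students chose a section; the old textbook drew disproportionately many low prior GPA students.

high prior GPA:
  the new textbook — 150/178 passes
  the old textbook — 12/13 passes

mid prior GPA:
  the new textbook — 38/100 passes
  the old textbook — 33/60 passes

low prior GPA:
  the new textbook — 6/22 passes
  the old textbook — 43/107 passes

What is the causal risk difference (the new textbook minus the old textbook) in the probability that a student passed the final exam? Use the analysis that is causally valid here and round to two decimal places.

the old textbook is higher inside every prior GPA band stratum but the new textbook is higher in aggregate. Whether to stratify depends on how prior GPA band relates to the teaching method.
Prior GPA band differs across teaching methods for reasons unrelated to any effect of the teaching method itself, and it separately predicts the outcome — a classic confounder. We must compare within prior GPA band levels.
Adjusting over the population distribution of prior GPA band: 0.398·(0.843−0.923) + 0.333·(0.380−0.550) + 0.269·(0.273−0.402) = -0.123.

-0.12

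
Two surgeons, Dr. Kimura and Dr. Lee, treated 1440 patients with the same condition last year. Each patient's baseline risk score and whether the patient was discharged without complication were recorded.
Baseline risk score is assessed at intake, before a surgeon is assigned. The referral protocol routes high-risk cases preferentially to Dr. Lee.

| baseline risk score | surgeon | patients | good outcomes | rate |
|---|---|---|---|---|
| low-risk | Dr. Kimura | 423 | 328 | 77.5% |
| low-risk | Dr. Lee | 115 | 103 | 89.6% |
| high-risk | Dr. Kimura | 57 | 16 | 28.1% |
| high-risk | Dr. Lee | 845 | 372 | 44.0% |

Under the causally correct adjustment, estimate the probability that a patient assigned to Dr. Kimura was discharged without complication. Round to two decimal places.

The stratified and pooled comparisons disagree (Dr. Lee wins within each baseline risk score; Dr. Kimura wins overall), so the answer turns on the causal role of baseline risk score.
Here baseline risk score is a common cause — it drives both which surgeon a case falls under and the outcome. The crude comparison mixes populations; the stratum-specific rates are the causally relevant ones.
Standardising Dr. Kimura to the population baseline risk score mix: 0.374·328/423 + 0.626·16/57 = 0.466.

0.47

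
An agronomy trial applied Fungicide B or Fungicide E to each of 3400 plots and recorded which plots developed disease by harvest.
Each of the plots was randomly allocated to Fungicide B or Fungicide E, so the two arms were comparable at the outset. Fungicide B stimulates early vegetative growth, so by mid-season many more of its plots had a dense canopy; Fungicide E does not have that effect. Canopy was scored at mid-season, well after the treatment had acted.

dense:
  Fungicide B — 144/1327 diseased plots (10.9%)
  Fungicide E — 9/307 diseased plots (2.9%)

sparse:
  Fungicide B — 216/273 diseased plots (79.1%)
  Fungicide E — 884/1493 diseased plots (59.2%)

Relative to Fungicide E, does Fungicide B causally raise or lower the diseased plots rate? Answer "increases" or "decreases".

Because the fungicide influences mid-season canopy, mid-season canopy is a post-treatment mediator, not a confounder. Stratifying on it would bias the estimate; the causal effect is the crude pooled difference.
Pooled: Fungicide B 22.5% vs Fungicide E 49.6%; Fungicide B is lower overall.

decreases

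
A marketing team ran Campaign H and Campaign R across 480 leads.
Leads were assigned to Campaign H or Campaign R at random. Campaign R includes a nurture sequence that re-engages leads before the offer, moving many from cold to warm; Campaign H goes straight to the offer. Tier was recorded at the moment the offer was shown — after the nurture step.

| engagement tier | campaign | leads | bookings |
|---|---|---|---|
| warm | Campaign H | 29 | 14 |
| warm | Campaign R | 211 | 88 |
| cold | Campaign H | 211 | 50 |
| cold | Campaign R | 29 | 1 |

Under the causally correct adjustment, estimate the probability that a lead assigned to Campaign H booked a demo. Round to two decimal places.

Campaign H is higher inside every engagement tier stratum but Campaign R is higher in aggregate. Whether to stratify depends on how engagement tier relates to the campaign.
Engagement tier is downstream of the campaign. One should not condition on a consequence of treatment, so the overall rates are the right comparison.
So P(outcome | do(Campaign H)) is just the pooled rate for Campaign H: 64/240 = 0.267.

0.27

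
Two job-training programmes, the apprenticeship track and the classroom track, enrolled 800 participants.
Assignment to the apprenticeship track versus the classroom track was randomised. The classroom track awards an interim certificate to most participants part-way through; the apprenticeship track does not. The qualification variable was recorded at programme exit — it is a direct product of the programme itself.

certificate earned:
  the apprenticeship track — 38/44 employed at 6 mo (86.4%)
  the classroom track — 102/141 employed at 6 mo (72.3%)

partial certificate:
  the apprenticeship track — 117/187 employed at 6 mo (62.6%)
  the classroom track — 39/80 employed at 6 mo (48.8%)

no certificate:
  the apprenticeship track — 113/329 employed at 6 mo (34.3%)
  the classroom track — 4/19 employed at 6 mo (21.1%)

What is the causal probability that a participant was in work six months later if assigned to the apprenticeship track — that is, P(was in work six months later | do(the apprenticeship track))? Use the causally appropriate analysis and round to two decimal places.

0.48

The stratified and pooled comparisons disagree (the apprenticeship track wins within each qualification attained during the programme; the classroom track wins overall), so the answer turns on the causal role of qualification attained during the programme.
Because the programme influences qualification attained during the programme, qualification attained during the programme is a post-treatment mediator, not a confounder. Stratifying on it would bias the estimate; the causal effect is the crude pooled difference.
So P(outcome | do(the apprenticeship track)) is just the pooled rate for the apprenticeship track: 268/560 = 0.479.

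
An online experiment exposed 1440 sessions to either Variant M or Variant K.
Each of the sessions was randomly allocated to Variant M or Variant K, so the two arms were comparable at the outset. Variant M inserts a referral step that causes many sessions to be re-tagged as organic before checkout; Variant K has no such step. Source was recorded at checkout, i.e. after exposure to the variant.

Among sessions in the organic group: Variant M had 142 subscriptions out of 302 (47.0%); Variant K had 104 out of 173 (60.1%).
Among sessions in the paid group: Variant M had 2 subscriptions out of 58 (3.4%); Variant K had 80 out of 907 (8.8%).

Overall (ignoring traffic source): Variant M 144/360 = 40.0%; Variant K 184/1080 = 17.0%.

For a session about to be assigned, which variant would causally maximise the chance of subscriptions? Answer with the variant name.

Variant M

Variant K is higher inside every traffic source stratum but Variant M is higher in aggregate. Whether to stratify depends on how traffic source relates to the variant.
The distribution of traffic source is itself part of what the variant does — it is an intermediate outcome. Holding it fixed would remove that part of the effect; the total effect is the pooled difference.
Pooled: Variant M 40.0% vs Variant K 17.0%; Variant M is higher overall.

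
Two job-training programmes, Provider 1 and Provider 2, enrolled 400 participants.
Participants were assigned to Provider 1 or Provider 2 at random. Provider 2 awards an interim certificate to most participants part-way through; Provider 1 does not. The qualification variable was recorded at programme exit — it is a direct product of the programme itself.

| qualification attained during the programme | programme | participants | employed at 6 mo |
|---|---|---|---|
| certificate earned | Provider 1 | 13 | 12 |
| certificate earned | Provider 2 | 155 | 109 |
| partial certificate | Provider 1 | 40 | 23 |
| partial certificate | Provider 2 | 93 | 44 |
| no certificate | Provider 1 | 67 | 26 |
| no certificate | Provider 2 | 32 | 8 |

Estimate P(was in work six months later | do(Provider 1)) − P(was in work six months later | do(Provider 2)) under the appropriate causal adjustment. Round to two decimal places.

-0.07

The stratified and pooled comparisons disagree (Provider 1 wins within each qualification attained during the programme; Provider 2 wins overall), so the answer turns on the causal role of qualification attained during the programme.
Qualification attained during the programme lies on the pathway programme → qualification attained during the programme → outcome, so adjusting for it blocks the indirect effect. For the total causal effect of programme, use the unadjusted pooled rates.
The causal difference is the pooled difference: 0.508 − 0.575 = -0.067.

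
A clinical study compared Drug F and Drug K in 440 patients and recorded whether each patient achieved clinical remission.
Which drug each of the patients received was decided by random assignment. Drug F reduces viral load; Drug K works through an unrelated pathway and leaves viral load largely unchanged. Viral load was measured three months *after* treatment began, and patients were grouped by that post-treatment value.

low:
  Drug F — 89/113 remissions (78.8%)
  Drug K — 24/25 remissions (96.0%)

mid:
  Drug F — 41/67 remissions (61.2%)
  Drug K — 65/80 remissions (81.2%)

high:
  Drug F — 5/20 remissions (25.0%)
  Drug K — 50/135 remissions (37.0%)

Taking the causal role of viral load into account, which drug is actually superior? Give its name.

The stratified and pooled comparisons disagree (Drug K wins within each viral load; Drug F wins overall), so the answer turns on the causal role of viral load.
The distribution of viral load is itself part of what the drug does — it is an intermediate outcome. Holding it fixed would remove that part of the effect; the total effect is the pooled difference.
Pooled: Drug F 67.5% vs Drug K 57.9%; Drug F is higher overall.

Drug F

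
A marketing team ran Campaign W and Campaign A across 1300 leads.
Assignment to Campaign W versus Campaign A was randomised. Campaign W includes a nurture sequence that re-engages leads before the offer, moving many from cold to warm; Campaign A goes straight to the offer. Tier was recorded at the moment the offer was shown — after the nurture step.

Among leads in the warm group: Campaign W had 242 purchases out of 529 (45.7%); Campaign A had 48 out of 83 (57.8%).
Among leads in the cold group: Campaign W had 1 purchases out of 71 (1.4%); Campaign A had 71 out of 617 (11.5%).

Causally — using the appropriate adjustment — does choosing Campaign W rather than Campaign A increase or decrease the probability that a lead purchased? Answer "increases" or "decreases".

increases

Within every engagement tier level Campaign A has the higher rate, yet pooled Campaign W does — Simpson's reversal.
Stratifying would compare campaigns among leads the campaigns themselves sorted into engagement tier groups — a form of selection on an intermediate. The unconditioned pooled rates give the total causal effect.
Pooled: Campaign W 40.5% vs Campaign A 17.0%; Campaign W is higher overall.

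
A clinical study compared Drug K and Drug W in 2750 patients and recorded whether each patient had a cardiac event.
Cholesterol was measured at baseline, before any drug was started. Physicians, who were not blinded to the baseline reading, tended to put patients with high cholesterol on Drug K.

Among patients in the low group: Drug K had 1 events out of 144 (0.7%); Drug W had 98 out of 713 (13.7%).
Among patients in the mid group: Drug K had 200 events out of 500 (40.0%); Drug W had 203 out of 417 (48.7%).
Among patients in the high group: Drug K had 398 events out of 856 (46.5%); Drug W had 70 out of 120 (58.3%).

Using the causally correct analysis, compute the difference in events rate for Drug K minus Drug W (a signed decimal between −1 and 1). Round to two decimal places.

Nothing the drug does changes cholesterol; the imbalance is an allocation artefact. With cholesterol also predicting the outcome, the pooled figure is confounded, and the within-stratum comparison is the causal one.
Adjusting over the population distribution of cholesterol: 0.312·(0.007−0.137) + 0.333·(0.400−0.487) + 0.355·(0.465−0.583) = -0.112.

-0.11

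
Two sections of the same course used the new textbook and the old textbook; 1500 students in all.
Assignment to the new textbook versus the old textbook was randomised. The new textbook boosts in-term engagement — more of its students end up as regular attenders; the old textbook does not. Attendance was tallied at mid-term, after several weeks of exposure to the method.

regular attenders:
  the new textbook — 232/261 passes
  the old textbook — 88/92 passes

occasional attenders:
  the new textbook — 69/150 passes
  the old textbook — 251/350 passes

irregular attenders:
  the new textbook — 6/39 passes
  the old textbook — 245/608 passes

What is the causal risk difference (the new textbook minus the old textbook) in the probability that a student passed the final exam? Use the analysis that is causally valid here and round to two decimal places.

+0.13

Mid-term attendance lies on the pathway teaching method → mid-term attendance → outcome, so adjusting for it blocks the indirect effect. For the total causal effect of teaching method, use the unadjusted pooled rates.
The causal difference is the pooled difference: 0.682 − 0.556 = +0.126.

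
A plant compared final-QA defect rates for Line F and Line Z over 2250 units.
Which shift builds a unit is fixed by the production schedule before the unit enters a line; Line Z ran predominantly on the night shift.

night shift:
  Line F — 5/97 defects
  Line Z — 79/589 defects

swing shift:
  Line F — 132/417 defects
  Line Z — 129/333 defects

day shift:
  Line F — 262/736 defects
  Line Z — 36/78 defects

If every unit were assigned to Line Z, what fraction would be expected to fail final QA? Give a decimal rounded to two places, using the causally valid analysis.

0.34

Shift satisfies the back-door criterion: it is not a descendant of the line, and it blocks the spurious path from line to outcome. Adjusting for it (i.e., using the within-shift rates) gives the causal effect.
Standardising Line Z to the population shift mix: 0.305·79/589 + 0.333·129/333 + 0.362·36/78 = 0.337.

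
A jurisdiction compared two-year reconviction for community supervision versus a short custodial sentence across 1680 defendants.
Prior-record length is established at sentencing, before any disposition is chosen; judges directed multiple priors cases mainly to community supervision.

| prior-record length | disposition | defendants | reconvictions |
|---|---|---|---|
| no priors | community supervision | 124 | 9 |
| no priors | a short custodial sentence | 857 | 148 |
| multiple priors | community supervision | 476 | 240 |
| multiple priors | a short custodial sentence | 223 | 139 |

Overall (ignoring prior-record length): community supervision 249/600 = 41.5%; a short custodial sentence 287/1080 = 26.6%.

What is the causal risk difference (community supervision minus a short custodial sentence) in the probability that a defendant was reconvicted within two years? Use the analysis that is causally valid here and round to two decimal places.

-0.11

community supervision is lower inside every prior-record length stratum but a short custodial sentence is lower in aggregate. Whether to stratify depends on how prior-record length relates to the disposition.
Nothing the disposition does changes prior-record length; the imbalance is an allocation artefact. With prior-record length also predicting the outcome, the pooled figure is confounded, and the within-stratum comparison is the causal one.
Adjusting over the population distribution of prior-record length: 0.584·(0.073−0.173) + 0.416·(0.504−0.623) = -0.108.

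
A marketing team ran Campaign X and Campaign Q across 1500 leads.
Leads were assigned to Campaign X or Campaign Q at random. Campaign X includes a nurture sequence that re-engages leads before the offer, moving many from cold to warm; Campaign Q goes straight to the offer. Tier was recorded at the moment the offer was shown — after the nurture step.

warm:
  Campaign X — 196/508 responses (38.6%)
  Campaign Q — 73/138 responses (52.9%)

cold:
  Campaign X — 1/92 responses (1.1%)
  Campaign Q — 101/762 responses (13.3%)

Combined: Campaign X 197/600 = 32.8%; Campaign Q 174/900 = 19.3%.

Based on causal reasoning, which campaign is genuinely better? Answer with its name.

Campaign X

Within every engagement tier level Campaign Q has the higher rate, yet pooled Campaign X does — Simpson's reversal.
Engagement tier is downstream of the campaign. One should not condition on a consequence of treatment, so the overall rates are the right comparison.
Pooled: Campaign X 32.8% vs Campaign Q 19.3%; Campaign X is higher overall.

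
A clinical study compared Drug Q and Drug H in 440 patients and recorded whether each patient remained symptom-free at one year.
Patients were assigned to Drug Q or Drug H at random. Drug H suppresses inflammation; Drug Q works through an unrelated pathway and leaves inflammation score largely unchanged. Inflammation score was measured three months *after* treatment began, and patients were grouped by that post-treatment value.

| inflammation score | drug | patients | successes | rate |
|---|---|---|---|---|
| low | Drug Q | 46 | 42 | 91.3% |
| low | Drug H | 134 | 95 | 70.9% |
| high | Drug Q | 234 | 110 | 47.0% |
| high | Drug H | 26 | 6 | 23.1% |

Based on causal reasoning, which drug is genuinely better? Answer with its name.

Within every inflammation score level Drug Q has the higher rate, yet pooled Drug H does — Simpson's reversal.
Inflammation score here is a post-treatment variable shaped by the drug; conditioning on it would introduce bias rather than remove it. The overall comparison is the causal one.
Pooled: Drug Q 54.3% vs Drug H 63.1%; Drug H is higher overall.

Drug H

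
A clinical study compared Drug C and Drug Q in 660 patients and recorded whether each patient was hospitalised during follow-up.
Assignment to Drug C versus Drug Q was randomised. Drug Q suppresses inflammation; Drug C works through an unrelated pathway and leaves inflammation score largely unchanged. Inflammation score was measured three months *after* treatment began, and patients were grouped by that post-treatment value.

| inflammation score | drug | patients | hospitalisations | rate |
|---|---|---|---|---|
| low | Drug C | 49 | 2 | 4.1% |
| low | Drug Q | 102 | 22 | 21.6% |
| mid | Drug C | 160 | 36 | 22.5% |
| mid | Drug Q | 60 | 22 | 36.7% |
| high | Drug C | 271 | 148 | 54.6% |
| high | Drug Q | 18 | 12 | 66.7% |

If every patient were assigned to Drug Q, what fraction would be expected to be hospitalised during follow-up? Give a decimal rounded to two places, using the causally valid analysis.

0.31

The stratified and pooled comparisons disagree (Drug C wins within each inflammation score; Drug Q wins overall), so the answer turns on the causal role of inflammation score.
Inflammation score lies on the pathway drug → inflammation score → outcome, so adjusting for it blocks the indirect effect. For the total causal effect of drug, use the unadjusted pooled rates.
So P(outcome | do(Drug Q)) is just the pooled rate for Drug Q: 56/180 = 0.311.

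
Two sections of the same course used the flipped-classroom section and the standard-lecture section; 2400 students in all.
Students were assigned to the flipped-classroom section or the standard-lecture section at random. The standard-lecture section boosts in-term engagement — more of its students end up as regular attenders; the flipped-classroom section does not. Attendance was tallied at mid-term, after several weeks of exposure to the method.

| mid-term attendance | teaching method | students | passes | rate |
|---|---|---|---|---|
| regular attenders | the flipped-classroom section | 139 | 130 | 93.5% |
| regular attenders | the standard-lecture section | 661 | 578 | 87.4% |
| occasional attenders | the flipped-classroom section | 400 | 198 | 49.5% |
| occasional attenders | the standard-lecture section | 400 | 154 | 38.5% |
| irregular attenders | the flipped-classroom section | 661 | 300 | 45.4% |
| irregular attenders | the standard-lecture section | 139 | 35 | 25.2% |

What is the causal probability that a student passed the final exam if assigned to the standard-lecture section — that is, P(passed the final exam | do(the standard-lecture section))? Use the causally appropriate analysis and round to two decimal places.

0.64

Mid-term attendance is downstream of the teaching method. One should not condition on a consequence of treatment, so the overall rates are the right comparison.
So P(outcome | do(the standard-lecture section)) is just the pooled rate for the standard-lecture section: 767/1200 = 0.639.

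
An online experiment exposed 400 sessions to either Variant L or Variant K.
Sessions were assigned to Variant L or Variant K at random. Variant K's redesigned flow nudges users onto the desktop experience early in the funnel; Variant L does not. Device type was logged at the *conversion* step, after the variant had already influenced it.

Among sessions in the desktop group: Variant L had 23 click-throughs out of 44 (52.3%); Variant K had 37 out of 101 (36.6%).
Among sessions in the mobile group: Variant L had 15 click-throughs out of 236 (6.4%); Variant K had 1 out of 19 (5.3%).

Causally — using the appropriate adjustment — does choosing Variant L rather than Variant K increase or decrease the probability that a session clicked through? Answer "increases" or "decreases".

The distribution of device type is itself part of what the variant does — it is an intermediate outcome. Holding it fixed would remove that part of the effect; the total effect is the pooled difference.
Pooled: Variant L 13.6% vs Variant K 31.7%; Variant K is higher overall.

decreases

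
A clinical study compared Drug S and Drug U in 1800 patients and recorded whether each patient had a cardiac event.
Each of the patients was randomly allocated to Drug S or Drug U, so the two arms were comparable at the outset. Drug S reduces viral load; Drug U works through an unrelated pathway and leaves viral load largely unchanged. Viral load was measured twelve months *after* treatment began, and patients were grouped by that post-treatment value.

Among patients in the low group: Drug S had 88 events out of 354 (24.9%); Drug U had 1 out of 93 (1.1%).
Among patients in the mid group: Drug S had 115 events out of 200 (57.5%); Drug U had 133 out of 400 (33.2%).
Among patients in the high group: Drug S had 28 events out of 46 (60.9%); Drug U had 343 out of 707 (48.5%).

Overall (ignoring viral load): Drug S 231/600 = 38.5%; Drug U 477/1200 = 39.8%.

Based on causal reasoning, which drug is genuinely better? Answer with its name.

Drug S

The stratified and pooled comparisons disagree (Drug U wins within each viral load; Drug S wins overall), so the answer turns on the causal role of viral load.
Viral load lies on the pathway drug → viral load → outcome, so adjusting for it blocks the indirect effect. For the total causal effect of drug, use the unadjusted pooled rates.
Pooled: Drug S 38.5% vs Drug U 39.8%; Drug S is lower overall.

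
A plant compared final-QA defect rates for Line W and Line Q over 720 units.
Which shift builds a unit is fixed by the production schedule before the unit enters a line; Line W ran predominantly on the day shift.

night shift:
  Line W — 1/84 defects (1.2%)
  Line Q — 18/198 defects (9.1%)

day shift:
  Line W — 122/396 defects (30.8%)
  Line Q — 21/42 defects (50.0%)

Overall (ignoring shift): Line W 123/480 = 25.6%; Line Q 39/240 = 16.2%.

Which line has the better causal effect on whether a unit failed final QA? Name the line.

Line W is lower inside every shift stratum but Line Q is lower in aggregate. Whether to stratify depends on how shift relates to the line.
Shift is set before the line has any effect — it is not caused by the line — and it independently drives the outcome. That makes it a confounder, so the causal comparison is within shift levels.
Within each level — night shift: 1.2% vs 9.1%; day shift: 30.8% vs 50.0% — Line W is lower every time.

Line W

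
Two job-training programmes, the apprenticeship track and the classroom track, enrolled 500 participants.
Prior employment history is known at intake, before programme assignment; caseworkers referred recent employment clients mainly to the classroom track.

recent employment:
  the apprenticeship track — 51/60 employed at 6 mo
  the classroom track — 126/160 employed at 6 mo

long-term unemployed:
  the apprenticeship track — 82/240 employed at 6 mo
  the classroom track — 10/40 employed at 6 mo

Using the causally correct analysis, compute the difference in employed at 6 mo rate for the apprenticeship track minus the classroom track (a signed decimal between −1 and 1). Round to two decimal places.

The imbalance in prior employment history arose from how participants were allocated, not from anything the programme did; and prior employment history independently affects the outcome. The pooled gap is confounded — condition on prior employment history.
Adjusting over the population distribution of prior employment history: 0.440·(0.850−0.787) + 0.560·(0.342−0.250) = +0.079.

+0.08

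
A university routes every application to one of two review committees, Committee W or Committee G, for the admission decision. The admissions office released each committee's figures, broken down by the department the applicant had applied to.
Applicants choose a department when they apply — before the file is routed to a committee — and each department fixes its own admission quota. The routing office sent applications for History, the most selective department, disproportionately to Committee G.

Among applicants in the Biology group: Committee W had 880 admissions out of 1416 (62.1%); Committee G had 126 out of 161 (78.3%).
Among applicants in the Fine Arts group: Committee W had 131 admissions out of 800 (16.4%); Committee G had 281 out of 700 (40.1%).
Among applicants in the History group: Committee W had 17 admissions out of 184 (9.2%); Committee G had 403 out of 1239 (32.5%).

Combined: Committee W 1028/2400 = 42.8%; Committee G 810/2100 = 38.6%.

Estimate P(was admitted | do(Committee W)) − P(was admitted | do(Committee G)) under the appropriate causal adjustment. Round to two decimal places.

Committee G is higher inside every department stratum but Committee W is higher in aggregate. Whether to stratify depends on how department relates to the review committee.
The imbalance in department arose from how applicants were allocated, not from anything the review committee did; and department independently affects the outcome. The pooled gap is confounded — condition on department.
Adjusting over the population distribution of department: 0.350·(0.621−0.783) + 0.333·(0.164−0.401) + 0.316·(0.092−0.325) = -0.209.

-0.21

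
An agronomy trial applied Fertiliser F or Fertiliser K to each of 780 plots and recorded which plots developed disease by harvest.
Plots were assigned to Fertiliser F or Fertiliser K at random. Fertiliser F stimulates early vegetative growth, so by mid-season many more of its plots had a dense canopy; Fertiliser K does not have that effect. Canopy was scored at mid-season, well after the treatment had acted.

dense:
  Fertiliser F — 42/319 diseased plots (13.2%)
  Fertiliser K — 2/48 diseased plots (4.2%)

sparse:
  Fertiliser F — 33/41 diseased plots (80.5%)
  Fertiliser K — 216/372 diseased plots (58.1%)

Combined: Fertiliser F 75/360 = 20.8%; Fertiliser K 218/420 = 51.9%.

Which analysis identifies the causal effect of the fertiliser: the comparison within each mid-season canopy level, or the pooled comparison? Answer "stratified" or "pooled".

pooled

Mid-season canopy is recorded after the fertiliser and is itself shifted by it — it sits on the causal path from fertiliser to outcome. Conditioning on a mediator would strip out part of the effect we want; the pooled comparison gives the total causal effect.
Pooled: Fertiliser F 20.8% vs Fertiliser K 51.9%; Fertiliser F is lower overall.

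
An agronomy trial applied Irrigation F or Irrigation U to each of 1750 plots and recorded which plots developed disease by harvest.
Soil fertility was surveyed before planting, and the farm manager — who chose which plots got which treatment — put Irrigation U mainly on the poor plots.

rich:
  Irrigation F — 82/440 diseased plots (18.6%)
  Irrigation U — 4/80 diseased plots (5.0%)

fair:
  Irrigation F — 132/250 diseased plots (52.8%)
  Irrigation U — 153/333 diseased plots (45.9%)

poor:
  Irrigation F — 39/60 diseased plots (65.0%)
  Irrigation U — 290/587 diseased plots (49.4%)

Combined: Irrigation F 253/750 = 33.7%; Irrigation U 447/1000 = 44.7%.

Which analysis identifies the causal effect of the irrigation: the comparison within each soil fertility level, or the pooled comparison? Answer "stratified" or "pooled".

Within every soil fertility level Irrigation U has the lower rate, yet pooled Irrigation F does — Simpson's reversal.
Nothing the irrigation does changes soil fertility; the imbalance is an allocation artefact. With soil fertility also predicting the outcome, the pooled figure is confounded, and the within-stratum comparison is the causal one.
Within each level — rich: 18.6% vs 5.0%; fair: 52.8% vs 45.9%; poor: 65.0% vs 49.4% — Irrigation U is lower every time.

stratified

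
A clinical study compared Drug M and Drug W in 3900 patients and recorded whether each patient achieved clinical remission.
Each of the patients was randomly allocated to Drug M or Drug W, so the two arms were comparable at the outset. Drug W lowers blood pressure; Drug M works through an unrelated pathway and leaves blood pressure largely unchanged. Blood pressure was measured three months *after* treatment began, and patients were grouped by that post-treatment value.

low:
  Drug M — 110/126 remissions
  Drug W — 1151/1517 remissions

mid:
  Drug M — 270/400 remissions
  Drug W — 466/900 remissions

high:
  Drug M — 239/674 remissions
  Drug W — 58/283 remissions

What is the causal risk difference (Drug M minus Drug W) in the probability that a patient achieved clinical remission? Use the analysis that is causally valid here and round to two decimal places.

-0.10

Because the drug influences blood pressure, blood pressure is a post-treatment mediator, not a confounder. Stratifying on it would bias the estimate; the causal effect is the crude pooled difference.
The causal difference is the pooled difference: 0.516 − 0.620 = -0.105.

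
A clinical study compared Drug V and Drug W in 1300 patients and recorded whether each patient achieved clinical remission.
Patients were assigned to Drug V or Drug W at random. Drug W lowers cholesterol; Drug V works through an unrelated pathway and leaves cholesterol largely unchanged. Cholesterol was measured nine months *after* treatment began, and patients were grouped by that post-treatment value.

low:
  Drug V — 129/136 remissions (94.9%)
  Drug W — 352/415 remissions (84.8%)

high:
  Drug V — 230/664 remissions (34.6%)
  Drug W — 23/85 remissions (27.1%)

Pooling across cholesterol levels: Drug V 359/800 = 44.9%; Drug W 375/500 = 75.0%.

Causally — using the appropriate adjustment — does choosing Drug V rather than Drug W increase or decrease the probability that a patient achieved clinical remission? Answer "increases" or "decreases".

decreases

Within every cholesterol level Drug V has the higher rate, yet pooled Drug W does — Simpson's reversal.
Because the drug influences cholesterol, cholesterol is a post-treatment mediator, not a confounder. Stratifying on it would bias the estimate; the causal effect is the crude pooled difference.
Pooled: Drug V 44.9% vs Drug W 75.0%; Drug W is higher overall.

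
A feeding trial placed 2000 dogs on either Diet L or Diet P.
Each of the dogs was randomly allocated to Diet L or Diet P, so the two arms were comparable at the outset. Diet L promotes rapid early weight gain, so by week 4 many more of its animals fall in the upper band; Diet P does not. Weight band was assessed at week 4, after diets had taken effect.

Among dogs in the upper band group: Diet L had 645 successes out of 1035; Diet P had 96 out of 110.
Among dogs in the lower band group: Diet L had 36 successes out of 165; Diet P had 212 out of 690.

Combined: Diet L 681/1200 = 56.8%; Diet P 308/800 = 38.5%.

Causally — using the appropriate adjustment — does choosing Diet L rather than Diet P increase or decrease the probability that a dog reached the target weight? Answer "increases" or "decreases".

Diet P is higher inside every week-4 weight band stratum but Diet L is higher in aggregate. Whether to stratify depends on how week-4 weight band relates to the diet.
Week-4 weight band is downstream of the diet. One should not condition on a consequence of treatment, so the overall rates are the right comparison.
Pooled: Diet L 56.8% vs Diet P 38.5%; Diet L is higher overall.

increases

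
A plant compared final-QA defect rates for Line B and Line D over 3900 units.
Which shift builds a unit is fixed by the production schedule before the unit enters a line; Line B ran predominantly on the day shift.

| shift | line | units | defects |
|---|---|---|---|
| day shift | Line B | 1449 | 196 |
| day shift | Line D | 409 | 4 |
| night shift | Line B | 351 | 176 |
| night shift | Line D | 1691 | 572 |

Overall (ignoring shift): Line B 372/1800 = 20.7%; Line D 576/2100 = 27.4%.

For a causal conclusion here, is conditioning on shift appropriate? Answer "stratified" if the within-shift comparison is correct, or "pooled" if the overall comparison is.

The stratified and pooled comparisons disagree (Line D wins within each shift; Line B wins overall), so the answer turns on the causal role of shift.
The imbalance in shift arose from how units were allocated, not from anything the line did; and shift independently affects the outcome. The pooled gap is confounded — condition on shift.
Within each level — day shift: 13.5% vs 1.0%; night shift: 50.1% vs 33.8% — Line D is lower every time.

stratified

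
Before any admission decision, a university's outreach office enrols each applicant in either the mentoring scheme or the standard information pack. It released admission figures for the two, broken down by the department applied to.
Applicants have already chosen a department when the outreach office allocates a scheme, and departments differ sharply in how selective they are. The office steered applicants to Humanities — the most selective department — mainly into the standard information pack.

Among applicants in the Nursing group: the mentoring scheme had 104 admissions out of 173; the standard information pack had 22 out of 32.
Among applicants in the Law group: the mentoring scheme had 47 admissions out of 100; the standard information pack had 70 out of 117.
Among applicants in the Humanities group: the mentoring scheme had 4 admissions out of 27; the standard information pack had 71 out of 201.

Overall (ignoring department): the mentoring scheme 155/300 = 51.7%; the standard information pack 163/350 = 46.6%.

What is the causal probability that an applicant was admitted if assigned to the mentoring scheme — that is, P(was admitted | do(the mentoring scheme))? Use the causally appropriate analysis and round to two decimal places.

0.40

The stratified and pooled comparisons disagree (the standard information pack wins within each department; the mentoring scheme wins overall), so the answer turns on the causal role of department.
Department is set before the outreach scheme has any effect — it is not caused by the outreach scheme — and it independently drives the outcome. That makes it a confounder, so the causal comparison is within department levels.
Standardising the mentoring scheme to the population department mix: 0.315·104/173 + 0.334·47/100 + 0.351·4/27 = 0.398.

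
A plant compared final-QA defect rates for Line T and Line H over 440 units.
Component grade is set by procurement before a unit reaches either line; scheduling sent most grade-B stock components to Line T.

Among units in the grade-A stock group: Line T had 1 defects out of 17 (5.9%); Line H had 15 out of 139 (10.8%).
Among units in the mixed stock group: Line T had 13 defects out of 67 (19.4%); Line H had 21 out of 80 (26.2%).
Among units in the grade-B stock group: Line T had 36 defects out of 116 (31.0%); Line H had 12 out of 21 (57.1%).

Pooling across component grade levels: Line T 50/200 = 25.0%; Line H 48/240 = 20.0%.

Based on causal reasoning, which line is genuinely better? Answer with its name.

Nothing the line does changes component grade; the imbalance is an allocation artefact. With component grade also predicting the outcome, the pooled figure is confounded, and the within-stratum comparison is the causal one.
Within each level — grade-A stock: 5.9% vs 10.8%; mixed stock: 19.4% vs 26.2%; grade-B stock: 31.0% vs 57.1% — Line T is lower every time.

Line T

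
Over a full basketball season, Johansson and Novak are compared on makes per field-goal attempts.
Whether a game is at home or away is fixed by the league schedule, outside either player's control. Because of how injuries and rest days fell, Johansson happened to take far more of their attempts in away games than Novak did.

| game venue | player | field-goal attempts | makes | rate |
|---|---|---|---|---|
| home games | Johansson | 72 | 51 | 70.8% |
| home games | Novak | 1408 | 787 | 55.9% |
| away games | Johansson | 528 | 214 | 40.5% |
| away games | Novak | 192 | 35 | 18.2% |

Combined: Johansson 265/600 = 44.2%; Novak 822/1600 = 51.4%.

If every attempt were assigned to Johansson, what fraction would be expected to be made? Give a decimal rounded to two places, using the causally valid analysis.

0.61

The game venue-specific comparison favours Johansson throughout, but the pooled figures favour Novak. The question is whether to condition on game venue.
Game venue satisfies the back-door criterion: it is not a descendant of the player, and it blocks the spurious path from player to outcome. Adjusting for it (i.e., using the within-game venue rates) gives the causal effect.
Standardising Johansson to the population game venue mix: 0.673·51/72 + 0.327·214/528 = 0.609.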